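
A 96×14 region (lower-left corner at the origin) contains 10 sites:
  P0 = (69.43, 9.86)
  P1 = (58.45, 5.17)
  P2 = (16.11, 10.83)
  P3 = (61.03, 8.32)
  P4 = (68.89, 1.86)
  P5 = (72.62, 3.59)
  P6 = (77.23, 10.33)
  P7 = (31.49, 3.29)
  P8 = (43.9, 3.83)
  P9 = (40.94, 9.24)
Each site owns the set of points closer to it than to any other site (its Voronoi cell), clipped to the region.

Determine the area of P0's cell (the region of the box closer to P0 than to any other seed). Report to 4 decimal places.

1. box [0,96]×[0,14]: [(0, 0) (96, 0) (96, 14) (0, 14)]
2. ⊥bis P0·P1 via (63.94,7.515): [(67.15, 0) (96, 0) (96, 14) (61.17, 14)]  |A|=445.7603
3. ⊥bis P0·P2 via (42.77,10.345): [(67.15, 0) (96, 0) (96, 14) (61.17, 14)]  |A|=445.7603
4. ⊥bis P0·P3 via (65.23,9.09): [(66.7059, 1.0396) (67.15, 0) (96, 0) (96, 14) (64.3298, 14)]  |A|=425.2839
5. ⊥bis P0·P4 via (69.16,5.86): [(65.7803, 6.0881) (96, 4.0483) (96, 14) (64.3298, 14)]  |A|=275.6536
6. ⊥bis P0·P5 via (71.025,6.725): [(65.7803, 6.0881) (69.3055, 5.8502) (85.3241, 14) (64.3298, 14)]  |A|=99.3227
7. ⊥bis P0·P6 via (73.33,10.095): [(65.7803, 6.0881) (69.3055, 5.8502) (73.4585, 7.9631) (73.0947, 14) (64.3298, 14)]  |A|=62.4086
8. ⊥bis P0·P7 via (50.46,6.575): [(65.7803, 6.0881) (69.3055, 5.8502) (73.4585, 7.9631) (73.0947, 14) (64.3298, 14)]  |A|=62.4086
9. ⊥bis P0·P8 via (56.665,6.845): [(65.7803, 6.0881) (69.3055, 5.8502) (73.4585, 7.9631) (73.0947, 14) (64.3298, 14)]  |A|=62.4086
10. ⊥bis P0·P9 via (55.185,9.55): [(65.7803, 6.0881) (69.3055, 5.8502) (73.4585, 7.9631) (73.0947, 14) (64.3298, 14)]  |A|=62.4086
11. canonical 5-gon: [(65.7803, 6.0881) (69.3055, 5.8502) (73.4585, 7.9631) (73.0947, 14) (64.3298, 14)]
12. shoelace: 62.4086

Area of P0's cell: 62.4086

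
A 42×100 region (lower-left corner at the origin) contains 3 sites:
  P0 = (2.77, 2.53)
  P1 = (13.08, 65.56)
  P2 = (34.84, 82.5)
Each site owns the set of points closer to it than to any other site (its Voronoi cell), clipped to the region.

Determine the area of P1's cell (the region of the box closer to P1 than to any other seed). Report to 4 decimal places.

1. box [0,42]×[0,100]: [(0, 0) (42, 0) (42, 100) (0, 100)]
2. ⊥bis P1·P0 via (7.925,34.045): [(0, 35.3413) (42, 28.4713) (42, 100) (0, 100)]  |A|=2859.9361
3. ⊥bis P1·P2 via (23.96,74.03): [(0, 35.3413) (42, 28.4713) (42, 50.857) (3.7425, 100) (0, 100)]  |A|=1919.8933
4. canonical 5-gon: [(0, 35.3413) (42, 28.4713) (42, 50.857) (3.7425, 100) (0, 100)]
5. shoelace: 1919.8933

Area of P1's cell: 1919.8933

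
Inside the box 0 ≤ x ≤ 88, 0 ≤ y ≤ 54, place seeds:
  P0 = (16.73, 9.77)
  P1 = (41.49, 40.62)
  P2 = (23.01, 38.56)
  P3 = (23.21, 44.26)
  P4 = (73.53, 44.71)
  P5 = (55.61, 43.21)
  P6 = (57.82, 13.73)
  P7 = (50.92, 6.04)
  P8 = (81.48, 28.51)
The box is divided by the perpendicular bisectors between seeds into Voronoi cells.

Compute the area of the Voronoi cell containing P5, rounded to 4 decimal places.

Area of P5's cell: 408.7768

1. box [0,88]×[0,54]: [(0, 0) (88, 0) (88, 54) (0, 54)]
2. ⊥bis P5·P0 via (36.17,26.49): [(58.9536, 0) (88, 0) (88, 54) (12.5091, 54)]  |A|=2822.5067
3. ⊥bis P5·P1 via (48.55,41.915): [(55.5023, 4.0127) (58.9536, 0) (88, 0) (88, 54) (46.3333, 54)]  |A|=1977.1178
4. ⊥bis P5·P2 via (39.31,40.885): [(55.5023, 4.0127) (58.9536, 0) (88, 0) (88, 54) (46.3333, 54)]  |A|=1977.1178
5. ⊥bis P5·P3 via (39.41,43.735): [(55.5023, 4.0127) (58.9536, 0) (88, 0) (88, 54) (46.3333, 54)]  |A|=1977.1178
6. ⊥bis P5·P4 via (64.57,43.96): [(55.5023, 4.0127) (58.9536, 0) (68.2497, 0) (63.7296, 54) (46.3333, 54)]  |A|=788.5585
7. ⊥bis P5·P6 via (56.715,28.47): [(51.0935, 28.0486) (65.8095, 29.1518) (63.7296, 54) (46.3333, 54)]  |A|=409.7107
8. ⊥bis P5·P7 via (53.265,24.625): [(51.0935, 28.0486) (65.8095, 29.1518) (63.7296, 54) (46.3333, 54)]  |A|=409.7107
9. ⊥bis P5·P8 via (68.545,35.86): [(51.0935, 28.0486) (64.6853, 29.0675) (65.6713, 30.8027) (63.7296, 54) (46.3333, 54)]  |A|=408.7768
10. canonical 5-gon: [(51.0935, 28.0486) (64.6853, 29.0675) (65.6713, 30.8027) (63.7296, 54) (46.3333, 54)]
11. shoelace: 408.7768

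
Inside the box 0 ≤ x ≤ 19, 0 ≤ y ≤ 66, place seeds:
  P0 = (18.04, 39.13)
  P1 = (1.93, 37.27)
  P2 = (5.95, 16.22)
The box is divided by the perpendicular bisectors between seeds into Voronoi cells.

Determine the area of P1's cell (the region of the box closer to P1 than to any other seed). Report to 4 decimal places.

Area of P1's cell: 351.3325

1. box [0,19]×[0,66]: [(0, 0) (19, 0) (19, 66) (0, 66)]
2. ⊥bis P1·P0 via (9.985,38.2): [(0, 0) (14.3954, 0) (6.7753, 66) (0, 66)]  |A|=698.6346
3. ⊥bis P1·P2 via (3.94,26.745): [(0, 25.9926) (11.1486, 28.1217) (6.7753, 66) (0, 66)]  |A|=351.3325
4. canonical 4-gon: [(0, 25.9926) (11.1486, 28.1217) (6.7753, 66) (0, 66)]
5. shoelace: 351.3325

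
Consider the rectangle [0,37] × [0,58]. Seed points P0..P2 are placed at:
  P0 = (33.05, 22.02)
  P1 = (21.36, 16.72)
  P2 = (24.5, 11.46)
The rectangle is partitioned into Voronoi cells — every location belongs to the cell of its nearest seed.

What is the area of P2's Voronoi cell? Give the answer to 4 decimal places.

1. box [0,37]×[0,58]: [(0, 0) (37, 0) (37, 58) (0, 58)]
2. ⊥bis P2·P0 via (28.775,16.74): [(0, 40.0379) (0, 0) (37, 0) (37, 10.0806)]  |A|=927.1921
3. ⊥bis P2·P1 via (22.93,14.09): [(28.1784, 17.2231) (0, 0.4017) (0, 0) (37, 0) (37, 10.0806)]  |A|=368.7504
4. canonical 5-gon: [(28.1784, 17.2231) (0, 0.4017) (0, 0) (37, 0) (37, 10.0806)]
5. shoelace: 368.7504

Area of P2's cell: 368.7504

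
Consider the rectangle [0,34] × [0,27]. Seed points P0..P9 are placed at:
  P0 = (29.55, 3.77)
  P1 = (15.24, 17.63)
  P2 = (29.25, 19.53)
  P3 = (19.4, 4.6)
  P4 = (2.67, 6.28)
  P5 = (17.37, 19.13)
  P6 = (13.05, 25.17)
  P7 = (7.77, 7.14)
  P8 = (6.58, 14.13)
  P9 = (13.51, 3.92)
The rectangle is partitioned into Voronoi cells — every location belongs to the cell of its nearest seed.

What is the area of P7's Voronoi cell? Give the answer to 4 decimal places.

1. box [0,34]×[0,27]: [(0, 0) (34, 0) (34, 27) (0, 27)]
2. ⊥bis P7·P0 via (18.66,5.455): [(0, 0) (17.816, 0) (21.9936, 27) (0, 27)]  |A|=537.4295
3. ⊥bis P7·P1 via (11.505,12.385): [(0, 20.5778) (0, 0) (17.816, 0) (18.9157, 7.1078)]  |A|=257.9378
4. ⊥bis P7·P2 via (18.51,13.335): [(0, 20.5778) (0, 0) (17.816, 0) (18.9157, 7.1078)]  |A|=257.9378
5. ⊥bis P7·P3 via (13.585,5.87): [(14.5364, 10.2263) (0, 20.5778) (0, 0) (12.303, 0)]  |A|=212.4707
6. ⊥bis P7·P4 via (5.22,6.71): [(14.5364, 10.2263) (3.2747, 18.2458) (6.3515, 0) (12.303, 0)]  |A|=120.8332
7. ⊥bis P7·P5 via (12.57,13.135): [(14.5364, 10.2263) (3.2747, 18.2458) (6.3515, 0) (12.303, 0)]  |A|=120.8332
8. ⊥bis P7·P6 via (10.41,16.155): [(14.5364, 10.2263) (3.2778, 18.2436) (3.275, 18.2445) (6.3515, 0) (12.303, 0)]  |A|=120.8332
9. ⊥bis P7·P8 via (7.175,10.635): [(14.5364, 10.2263) (12.6529, 11.5676) (4.6312, 10.2019) (6.3515, 0) (12.303, 0)]  |A|=87.644
10. ⊥bis P7·P9 via (10.64,5.53): [(13.6347, 10.8684) (12.6529, 11.5676) (4.6312, 10.2019) (6.3515, 0) (7.5378, 0)]  |A|=56.4214
11. canonical 5-gon: [(13.6347, 10.8684) (12.6529, 11.5676) (4.6312, 10.2019) (6.3515, 0) (7.5378, 0)]
12. shoelace: 56.4214

Area of P7's cell: 56.4214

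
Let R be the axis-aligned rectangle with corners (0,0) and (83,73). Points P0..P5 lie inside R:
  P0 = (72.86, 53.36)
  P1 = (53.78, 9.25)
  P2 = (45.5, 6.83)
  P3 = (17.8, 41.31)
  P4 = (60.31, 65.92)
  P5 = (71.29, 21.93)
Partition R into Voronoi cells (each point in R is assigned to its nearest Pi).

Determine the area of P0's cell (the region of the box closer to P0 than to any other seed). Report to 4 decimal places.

Area of P0's cell: 717.3923

1. box [0,83]×[0,73]: [(0, 0) (83, 0) (83, 73) (0, 73)]
2. ⊥bis P0·P1 via (63.32,31.305): [(0, 58.6944) (83, 22.7923) (83, 73) (0, 73)]  |A|=2677.302
3. ⊥bis P0·P2 via (59.18,30.095): [(0, 64.8933) (39.8765, 41.4456) (83, 22.7923) (83, 73) (0, 73)]  |A|=2553.7063
4. ⊥bis P0·P3 via (45.33,47.335): [(47.3239, 38.2242) (83, 22.7923) (83, 73) (39.7132, 73)]  |A|=1648.2742
5. ⊥bis P0·P4 via (66.585,59.64): [(46.9342, 40.0049) (47.3239, 38.2242) (83, 22.7923) (83, 73) (79.9556, 73)]  |A|=984.371
6. ⊥bis P0·P5 via (72.075,37.645): [(46.9342, 40.0049) (47.1785, 38.8886) (83, 37.0993) (83, 73) (79.9556, 73)]  |A|=717.3923
7. canonical 5-gon: [(46.9342, 40.0049) (47.1785, 38.8886) (83, 37.0993) (83, 73) (79.9556, 73)]
8. shoelace: 717.3923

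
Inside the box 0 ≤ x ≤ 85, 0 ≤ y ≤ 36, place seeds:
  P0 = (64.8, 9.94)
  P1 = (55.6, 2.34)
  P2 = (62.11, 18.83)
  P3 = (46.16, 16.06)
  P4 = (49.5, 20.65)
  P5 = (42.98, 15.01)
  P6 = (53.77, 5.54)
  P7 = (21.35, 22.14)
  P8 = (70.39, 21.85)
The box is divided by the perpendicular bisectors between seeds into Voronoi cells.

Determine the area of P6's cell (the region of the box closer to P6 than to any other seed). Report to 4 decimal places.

Area of P6's cell: 138.8692

1. box [0,85]×[0,36]: [(0, 0) (85, 0) (85, 36) (0, 36)]
2. ⊥bis P6·P0 via (59.285,7.74): [(0, 0) (62.3726, 0) (48.0117, 36) (0, 36)]  |A|=1986.9178
3. ⊥bis P6·P1 via (54.685,3.94): [(0, 0) (47.7954, 0) (59.6648, 6.7878) (48.0117, 36) (0, 36)]  |A|=1937.444
4. ⊥bis P6·P2 via (57.94,12.185): [(0, 0) (47.7954, 0) (59.6648, 6.7878) (57.3689, 12.5434) (19.9902, 36) (0, 36)]  |A|=1608.7991
5. ⊥bis P6·P3 via (49.965,10.8): [(35.0352, 0) (47.7954, 0) (59.6648, 6.7878) (57.3689, 12.5434) (54.6948, 14.2215)]  |A|=157.4878
6. ⊥bis P6·P4 via (51.635,13.095): [(54.1009, 13.7919) (35.0352, 0) (47.7954, 0) (59.6648, 6.7878) (57.3689, 12.5434) (54.9825, 14.041)]  |A|=157.3725
7. ⊥bis P6·P5 via (48.375,10.275): [(54.1009, 13.7919) (46.8722, 8.5627) (39.357, 0) (47.7954, 0) (59.6648, 6.7878) (57.3689, 12.5434) (54.9825, 14.041)]  |A|=138.8692
8. ⊥bis P6·P7 via (37.56,13.84): [(54.1009, 13.7919) (46.8722, 8.5627) (39.357, 0) (47.7954, 0) (59.6648, 6.7878) (57.3689, 12.5434) (54.9825, 14.041)]  |A|=138.8692
9. ⊥bis P6·P8 via (62.08,13.695): [(54.1009, 13.7919) (46.8722, 8.5627) (39.357, 0) (47.7954, 0) (59.6648, 6.7878) (57.3689, 12.5434) (54.9825, 14.041)]  |A|=138.8692
10. canonical 7-gon: [(54.1009, 13.7919) (46.8722, 8.5627) (39.357, 0) (47.7954, 0) (59.6648, 6.7878) (57.3689, 12.5434) (54.9825, 14.041)]
11. shoelace: 138.8692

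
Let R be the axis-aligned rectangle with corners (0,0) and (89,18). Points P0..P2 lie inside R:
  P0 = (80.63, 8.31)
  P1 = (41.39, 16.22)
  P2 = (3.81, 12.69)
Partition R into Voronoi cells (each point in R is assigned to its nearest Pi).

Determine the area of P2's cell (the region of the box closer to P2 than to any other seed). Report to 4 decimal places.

1. box [0,89]×[0,18]: [(0, 0) (89, 0) (89, 18) (0, 18)]
2. ⊥bis P2·P0 via (42.22,10.5): [(0, 0) (41.6213, 0) (42.6476, 18) (0, 18)]  |A|=758.4206
3. ⊥bis P2·P1 via (22.6,14.455): [(0, 0) (23.9578, 0) (22.267, 18) (0, 18)]  |A|=416.0233
4. canonical 4-gon: [(0, 0) (23.9578, 0) (22.267, 18) (0, 18)]
5. shoelace: 416.0233

Area of P2's cell: 416.0233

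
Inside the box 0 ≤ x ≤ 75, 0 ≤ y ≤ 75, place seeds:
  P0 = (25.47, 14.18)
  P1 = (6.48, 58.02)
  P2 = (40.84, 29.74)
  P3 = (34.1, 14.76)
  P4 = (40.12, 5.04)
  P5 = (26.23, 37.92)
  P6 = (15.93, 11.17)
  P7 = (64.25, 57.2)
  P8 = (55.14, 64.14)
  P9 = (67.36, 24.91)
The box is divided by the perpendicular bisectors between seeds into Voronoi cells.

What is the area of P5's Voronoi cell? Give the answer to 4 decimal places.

1. box [0,75]×[0,75]: [(0, 0) (75, 0) (75, 75) (0, 75)]
2. ⊥bis P5·P0 via (25.85,26.05): [(0, 26.8775) (75, 24.4765) (75, 75) (0, 75)]  |A|=3699.2218
3. ⊥bis P5·P1 via (16.355,47.97): [(0, 31.8998) (0, 26.8775) (75, 24.4765) (75, 75) (43.864, 75)]  |A|=2753.9477
4. ⊥bis P5·P2 via (33.535,33.83): [(0, 31.8998) (0, 26.8775) (29.1204, 25.9453) (56.5857, 75) (43.864, 75)]  |A|=1143.2962
5. ⊥bis P5·P3 via (30.165,26.34): [(0, 31.8998) (0, 26.8775) (29.0135, 25.9487) (29.1479, 25.9944) (56.5857, 75) (43.864, 75)]  |A|=1143.2935
6. ⊥bis P5·P4 via (33.175,21.48): [(0, 31.8998) (0, 26.8775) (29.0135, 25.9487) (29.1479, 25.9944) (56.5857, 75) (43.864, 75)]  |A|=1143.2935
7. ⊥bis P5·P6 via (21.08,24.545): [(0.5572, 32.4473) (16.3844, 26.353) (29.0135, 25.9487) (29.1479, 25.9944) (56.5857, 75) (43.864, 75)]  |A|=1096.1202
8. ⊥bis P5·P7 via (45.24,47.56): [(35.4951, 66.7768) (0.5572, 32.4473) (16.3844, 26.353) (29.0135, 25.9487) (29.1479, 25.9944) (43.3305, 51.3254)]  |A|=848.6587
9. ⊥bis P5·P8 via (40.685,51.03): [(30.6876, 62.053) (0.5572, 32.4473) (16.3844, 26.353) (29.0135, 25.9487) (29.1479, 25.9944) (42.2185, 49.3392)]  |A|=774.4902
10. ⊥bis P5·P9 via (46.795,31.415): [(30.6876, 62.053) (0.5572, 32.4473) (16.3844, 26.353) (29.0135, 25.9487) (29.1479, 25.9944) (42.2185, 49.3392)]  |A|=774.4902
11. canonical 6-gon: [(30.6876, 62.053) (0.5572, 32.4473) (16.3844, 26.353) (29.0135, 25.9487) (29.1479, 25.9944) (42.2185, 49.3392)]
12. shoelace: 774.4902

Area of P5's cell: 774.4902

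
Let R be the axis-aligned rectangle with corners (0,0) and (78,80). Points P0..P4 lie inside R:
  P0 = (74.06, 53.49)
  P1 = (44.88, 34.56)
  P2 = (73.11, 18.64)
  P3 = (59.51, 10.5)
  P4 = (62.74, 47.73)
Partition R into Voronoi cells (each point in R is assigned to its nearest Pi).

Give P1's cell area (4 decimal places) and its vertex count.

Area of P1's cell: 3367.6400 (6 vertices)

1. box [0,78]×[0,80]: [(0, 0) (78, 0) (78, 80) (0, 80)]
2. ⊥bis P1·P0 via (59.47,44.025): [(0, 0) (78, 0) (78, 15.4616) (36.1319, 80) (0, 80)]  |A|=4888.9485
3. ⊥bis P1·P2 via (58.995,26.6): [(0, 0) (43.9942, 0) (64.4728, 36.3134) (36.1319, 80) (0, 80)]  |A|=4166.9396
4. ⊥bis P1·P3 via (52.195,22.53): [(0, 0) (15.1429, 0) (59.0506, 26.6987) (64.4728, 36.3134) (36.1319, 80) (0, 80)]  |A|=3781.7942
5. ⊥bis P1·P4 via (53.81,41.145): [(0, 0) (15.1429, 0) (59.0506, 26.6987) (61.396, 30.8575) (25.1582, 80) (0, 80)]  |A|=3367.64
6. canonical 6-gon: [(0, 0) (15.1429, 0) (59.0506, 26.6987) (61.396, 30.8575) (25.1582, 80) (0, 80)]
7. shoelace: 3367.64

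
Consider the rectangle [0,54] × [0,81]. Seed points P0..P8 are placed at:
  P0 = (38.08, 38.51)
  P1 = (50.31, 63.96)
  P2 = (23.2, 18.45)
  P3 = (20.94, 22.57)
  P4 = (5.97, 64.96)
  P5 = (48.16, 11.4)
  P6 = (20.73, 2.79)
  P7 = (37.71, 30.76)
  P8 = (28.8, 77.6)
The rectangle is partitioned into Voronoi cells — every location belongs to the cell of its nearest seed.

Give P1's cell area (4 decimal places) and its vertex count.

Area of P1's cell: 487.6241 (4 vertices)

1. box [0,54]×[0,81]: [(0, 0) (54, 0) (54, 81) (0, 81)]
2. ⊥bis P1·P0 via (44.195,51.235): [(0, 72.4729) (54, 46.5232) (54, 81) (0, 81)]  |A|=1161.1048
3. ⊥bis P1·P2 via (36.755,41.205): [(0, 72.4729) (54, 46.5232) (54, 81) (0, 81)]  |A|=1161.1048
4. ⊥bis P1·P3 via (35.625,43.265): [(0, 72.4729) (54, 46.5232) (54, 81) (0, 81)]  |A|=1161.1048
5. ⊥bis P1·P4 via (28.14,64.46): [(28.0171, 59.0093) (54, 46.5232) (54, 81) (28.513, 81)]  |A|=728.1422
6. ⊥bis P1·P5 via (49.235,37.68): [(28.0171, 59.0093) (54, 46.5232) (54, 81) (28.513, 81)]  |A|=728.1422
7. ⊥bis P1·P6 via (35.52,33.375): [(28.0171, 59.0093) (54, 46.5232) (54, 81) (28.513, 81)]  |A|=728.1422
8. ⊥bis P1·P7 via (44.01,47.36): [(28.0171, 59.0093) (54, 46.5232) (54, 81) (28.513, 81)]  |A|=728.1422
9. ⊥bis P1·P8 via (39.555,70.78): [(31.1394, 57.5088) (54, 46.5232) (54, 81) (46.0357, 81)]  |A|=487.6241
10. canonical 4-gon: [(31.1394, 57.5088) (54, 46.5232) (54, 81) (46.0357, 81)]
11. shoelace: 487.6241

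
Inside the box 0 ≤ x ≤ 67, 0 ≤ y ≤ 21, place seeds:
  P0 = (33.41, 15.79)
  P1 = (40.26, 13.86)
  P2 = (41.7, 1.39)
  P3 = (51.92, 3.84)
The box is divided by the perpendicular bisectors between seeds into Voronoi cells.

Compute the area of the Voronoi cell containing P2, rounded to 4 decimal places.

Area of P2's cell: 130.9822

1. box [0,67]×[0,21]: [(0, 0) (67, 0) (67, 21) (0, 21)]
2. ⊥bis P2·P0 via (37.555,8.59): [(22.6339, 0) (67, 0) (67, 21) (59.1116, 21)]  |A|=548.6726
3. ⊥bis P2·P1 via (40.98,7.625): [(34.5988, 6.8881) (22.6339, 0) (67, 0) (67, 10.6297)]  |A|=325.0073
4. ⊥bis P2·P3 via (46.81,2.615): [(45.4843, 8.1451) (34.5988, 6.8881) (22.6339, 0) (47.4369, 0)]  |A|=130.9822
5. canonical 4-gon: [(45.4843, 8.1451) (34.5988, 6.8881) (22.6339, 0) (47.4369, 0)]
6. shoelace: 130.9822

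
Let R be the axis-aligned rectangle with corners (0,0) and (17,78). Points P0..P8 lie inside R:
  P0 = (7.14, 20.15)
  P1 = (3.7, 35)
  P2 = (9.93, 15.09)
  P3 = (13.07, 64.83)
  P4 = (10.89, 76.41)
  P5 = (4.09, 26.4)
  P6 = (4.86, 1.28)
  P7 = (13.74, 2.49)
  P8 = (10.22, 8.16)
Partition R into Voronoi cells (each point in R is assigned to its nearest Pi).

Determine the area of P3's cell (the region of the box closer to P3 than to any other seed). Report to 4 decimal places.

Area of P3's cell: 341.4619

1. box [0,17]×[0,78]: [(0, 0) (17, 0) (17, 78) (0, 78)]
2. ⊥bis P3·P0 via (10.105,42.49): [(0, 43.8312) (17, 41.5749) (17, 78) (0, 78)]  |A|=600.0487
3. ⊥bis P3·P1 via (8.385,49.915): [(0, 52.5488) (17, 47.2089) (17, 78) (0, 78)]  |A|=478.0591
4. ⊥bis P3·P2 via (11.5,39.96): [(0, 52.5488) (17, 47.2089) (17, 78) (0, 78)]  |A|=478.0591
5. ⊥bis P3·P4 via (11.98,70.62): [(0, 68.3647) (0, 52.5488) (17, 47.2089) (17, 71.565)]  |A|=341.4619
6. ⊥bis P3·P5 via (8.58,45.615): [(0, 68.3647) (0, 52.5488) (17, 47.2089) (17, 71.565)]  |A|=341.4619
7. ⊥bis P3·P6 via (8.965,33.055): [(0, 68.3647) (0, 52.5488) (17, 47.2089) (17, 71.565)]  |A|=341.4619
8. ⊥bis P3·P7 via (13.405,33.66): [(0, 68.3647) (0, 52.5488) (17, 47.2089) (17, 71.565)]  |A|=341.4619
9. ⊥bis P3·P8 via (11.645,36.495): [(0, 68.3647) (0, 52.5488) (17, 47.2089) (17, 71.565)]  |A|=341.4619
10. canonical 4-gon: [(0, 68.3647) (0, 52.5488) (17, 47.2089) (17, 71.565)]
11. shoelace: 341.4619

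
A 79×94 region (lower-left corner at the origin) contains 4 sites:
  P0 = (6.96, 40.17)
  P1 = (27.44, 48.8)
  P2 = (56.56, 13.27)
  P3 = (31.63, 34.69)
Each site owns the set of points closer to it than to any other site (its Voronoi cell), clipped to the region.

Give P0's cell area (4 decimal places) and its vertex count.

Area of P0's cell: 1048.8733 (4 vertices)

1. box [0,79]×[0,94]: [(0, 0) (79, 0) (79, 94) (0, 94)]
2. ⊥bis P0·P1 via (17.2,44.485): [(0, 85.3026) (0, 0) (35.9454, 0)]  |A|=1533.1178
3. ⊥bis P0·P2 via (31.76,26.72): [(27.7791, 19.3797) (0, 85.3026) (0, 0) (17.2687, 0)]  |A|=1352.1439
4. ⊥bis P0·P3 via (19.295,37.43): [(19.598, 38.7942) (0, 85.3026) (0, 0) (10.9806, 0)]  |A|=1048.8733
5. canonical 4-gon: [(19.598, 38.7942) (0, 85.3026) (0, 0) (10.9806, 0)]
6. shoelace: 1048.8733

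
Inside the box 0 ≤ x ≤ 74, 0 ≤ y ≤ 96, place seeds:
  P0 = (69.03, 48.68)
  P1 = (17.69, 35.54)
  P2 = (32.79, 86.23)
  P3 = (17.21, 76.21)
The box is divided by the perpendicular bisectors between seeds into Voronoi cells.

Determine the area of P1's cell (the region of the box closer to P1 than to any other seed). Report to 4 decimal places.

Area of P1's cell: 2626.5682

1. box [0,74]×[0,96]: [(0, 0) (74, 0) (74, 96) (0, 96)]
2. ⊥bis P1·P0 via (43.36,42.11): [(0, 0) (54.1377, 0) (29.5674, 96) (0, 96)]  |A|=4017.8408
3. ⊥bis P1·P2 via (25.24,60.885): [(0, 68.4037) (0, 0) (54.1377, 0) (39.6536, 56.5913)]  |A|=2888.0895
4. ⊥bis P1·P3 via (17.45,55.875): [(0, 55.669) (0, 0) (54.1377, 0) (39.7696, 56.1384)]  |A|=2626.5682
5. canonical 4-gon: [(0, 55.669) (0, 0) (54.1377, 0) (39.7696, 56.1384)]
6. shoelace: 2626.5682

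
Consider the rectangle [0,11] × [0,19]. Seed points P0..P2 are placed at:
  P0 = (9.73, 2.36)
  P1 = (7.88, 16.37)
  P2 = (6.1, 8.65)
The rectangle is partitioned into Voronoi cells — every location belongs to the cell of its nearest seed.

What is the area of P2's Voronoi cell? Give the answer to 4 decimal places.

1. box [0,11]×[0,19]: [(0, 0) (11, 0) (11, 19) (0, 19)]
2. ⊥bis P2·P0 via (7.915,5.505): [(0, 0.9372) (11, 7.2854) (11, 19) (0, 19)]  |A|=163.7758
3. ⊥bis P2·P1 via (6.99,12.51): [(0, 14.1217) (0, 0.9372) (11, 7.2854) (11, 11.5854)]  |A|=96.1649
4. canonical 4-gon: [(0, 14.1217) (0, 0.9372) (11, 7.2854) (11, 11.5854)]
5. shoelace: 96.1649

Area of P2's cell: 96.1649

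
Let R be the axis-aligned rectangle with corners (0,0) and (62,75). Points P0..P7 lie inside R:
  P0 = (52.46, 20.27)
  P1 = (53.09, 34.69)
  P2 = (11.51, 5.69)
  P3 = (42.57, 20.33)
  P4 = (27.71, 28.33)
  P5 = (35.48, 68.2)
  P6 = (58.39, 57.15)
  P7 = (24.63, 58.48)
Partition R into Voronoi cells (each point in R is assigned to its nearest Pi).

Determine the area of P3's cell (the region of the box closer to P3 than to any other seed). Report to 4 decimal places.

1. box [0,62]×[0,75]: [(0, 0) (62, 0) (62, 75) (0, 75)]
2. ⊥bis P3·P0 via (47.515,20.3): [(0, 0) (47.3918, 0) (47.8469, 75) (0, 75)]  |A|=3571.4511
3. ⊥bis P3·P1 via (47.83,27.51): [(0, 62.5498) (0, 0) (47.3918, 0) (47.5599, 27.7078)]  |A|=2143.9954
4. ⊥bis P3·P2 via (27.04,13.01): [(5.6356, 58.4212) (33.1722, 0) (47.3918, 0) (47.5599, 27.7078)]  |A|=998.7618
5. ⊥bis P3·P4 via (35.14,24.33): [(39.957, 33.2777) (27.9763, 11.0235) (33.1722, 0) (47.3918, 0) (47.5599, 27.7078)]  |A|=466.2457
6. ⊥bis P3·P5 via (39.025,44.265): [(39.957, 33.2777) (27.9763, 11.0235) (33.1722, 0) (47.3918, 0) (47.5599, 27.7078)]  |A|=466.2457
7. ⊥bis P3·P6 via (50.48,38.74): [(39.957, 33.2777) (27.9763, 11.0235) (33.1722, 0) (47.3918, 0) (47.5599, 27.7078)]  |A|=466.2457
8. ⊥bis P3·P7 via (33.6,39.405): [(39.957, 33.2777) (27.9763, 11.0235) (33.1722, 0) (47.3918, 0) (47.5599, 27.7078)]  |A|=466.2457
9. canonical 5-gon: [(39.957, 33.2777) (27.9763, 11.0235) (33.1722, 0) (47.3918, 0) (47.5599, 27.7078)]
10. shoelace: 466.2457

Area of P3's cell: 466.2457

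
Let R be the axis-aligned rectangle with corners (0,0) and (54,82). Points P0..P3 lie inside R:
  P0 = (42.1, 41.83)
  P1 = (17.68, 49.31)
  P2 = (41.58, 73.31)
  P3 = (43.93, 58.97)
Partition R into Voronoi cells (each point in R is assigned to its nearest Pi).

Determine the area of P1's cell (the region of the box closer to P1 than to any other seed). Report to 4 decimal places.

1. box [0,54]×[0,82]: [(0, 0) (54, 0) (54, 82) (0, 82)]
2. ⊥bis P1·P0 via (29.89,45.57): [(0, 0) (15.9316, 0) (41.0487, 82) (0, 82)]  |A|=2336.1948
3. ⊥bis P1·P2 via (29.63,61.31): [(0, 0) (15.9316, 0) (33.5236, 57.4326) (8.8534, 82) (0, 82)]  |A|=1940.7177
4. ⊥bis P1·P3 via (30.805,54.14): [(0, 0) (15.9316, 0) (31.7383, 51.604) (27.3198, 63.6105) (8.8534, 82) (0, 82)]  |A|=1917.1231
5. canonical 6-gon: [(0, 0) (15.9316, 0) (31.7383, 51.604) (27.3198, 63.6105) (8.8534, 82) (0, 82)]
6. shoelace: 1917.1231

Area of P1's cell: 1917.1231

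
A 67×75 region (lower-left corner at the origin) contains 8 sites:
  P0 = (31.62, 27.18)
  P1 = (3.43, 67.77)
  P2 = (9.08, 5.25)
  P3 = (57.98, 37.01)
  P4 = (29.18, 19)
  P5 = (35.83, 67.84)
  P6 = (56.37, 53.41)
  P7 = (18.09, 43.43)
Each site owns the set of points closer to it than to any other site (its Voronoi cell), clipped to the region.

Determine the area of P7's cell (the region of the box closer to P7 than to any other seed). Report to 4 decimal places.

Area of P7's cell: 838.7835

1. box [0,67]×[0,75]: [(0, 0) (67, 0) (67, 75) (0, 75)]
2. ⊥bis P7·P0 via (24.855,35.305): [(0, 14.6103) (67, 70.3956) (67, 75) (0, 75)]  |A|=2177.3017
3. ⊥bis P7·P1 via (10.76,55.6): [(0, 49.1192) (0, 14.6103) (67, 70.3956) (67, 75) (42.9698, 75)]  |A|=1621.2559
4. ⊥bis P7·P2 via (13.585,24.34): [(0, 49.1192) (0, 27.5459) (12.1051, 24.6892) (67, 70.3956) (67, 75) (42.9698, 75)]  |A|=1542.9629
5. ⊥bis P7·P3 via (38.035,40.22): [(0, 49.1192) (0, 27.5459) (12.1051, 24.6892) (39.161, 47.2164) (43.6326, 75) (42.9698, 75)]  |A|=1154.2563
6. ⊥bis P7·P4 via (23.635,31.215): [(0, 49.1192) (0, 27.5459) (10.2328, 25.1311) (15.5165, 27.5296) (39.161, 47.2164) (43.6326, 75) (42.9698, 75)]  |A|=1150.8437
7. ⊥bis P7·P5 via (26.96,55.635): [(19.6448, 60.9513) (0, 49.1192) (0, 27.5459) (10.2328, 25.1311) (15.5165, 27.5296) (38.8734, 46.9769)]  |A|=840.0526
8. ⊥bis P7·P6 via (37.23,48.42): [(37.31, 48.1131) (19.6448, 60.9513) (0, 49.1192) (0, 27.5459) (10.2328, 25.1311) (15.5165, 27.5296) (37.8322, 46.11)]  |A|=838.7835
9. canonical 7-gon: [(37.31, 48.1131) (19.6448, 60.9513) (0, 49.1192) (0, 27.5459) (10.2328, 25.1311) (15.5165, 27.5296) (37.8322, 46.11)]
10. shoelace: 838.7835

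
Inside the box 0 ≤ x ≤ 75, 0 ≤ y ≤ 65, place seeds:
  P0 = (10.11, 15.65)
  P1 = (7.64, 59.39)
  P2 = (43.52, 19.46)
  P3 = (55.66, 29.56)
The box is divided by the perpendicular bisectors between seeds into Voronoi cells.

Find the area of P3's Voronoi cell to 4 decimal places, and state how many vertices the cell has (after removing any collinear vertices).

1. box [0,75]×[0,65]: [(0, 0) (75, 0) (75, 65) (0, 65)]
2. ⊥bis P3·P0 via (32.885,22.605): [(39.7881, 0) (75, 0) (75, 65) (19.9385, 65)]  |A|=2933.8869
3. ⊥bis P3·P1 via (31.65,44.475): [(28.0005, 38.6) (39.7881, 0) (75, 0) (75, 65) (44.4001, 65)]  |A|=2610.9934
4. ⊥bis P3·P2 via (49.59,24.51): [(32.2185, 45.3902) (69.9814, 0) (75, 0) (75, 65) (44.4001, 65)]  |A|=1804.3261
5. canonical 5-gon: [(32.2185, 45.3902) (69.9814, 0) (75, 0) (75, 65) (44.4001, 65)]
6. shoelace: 1804.3261

Area of P3's cell: 1804.3261 (5 vertices)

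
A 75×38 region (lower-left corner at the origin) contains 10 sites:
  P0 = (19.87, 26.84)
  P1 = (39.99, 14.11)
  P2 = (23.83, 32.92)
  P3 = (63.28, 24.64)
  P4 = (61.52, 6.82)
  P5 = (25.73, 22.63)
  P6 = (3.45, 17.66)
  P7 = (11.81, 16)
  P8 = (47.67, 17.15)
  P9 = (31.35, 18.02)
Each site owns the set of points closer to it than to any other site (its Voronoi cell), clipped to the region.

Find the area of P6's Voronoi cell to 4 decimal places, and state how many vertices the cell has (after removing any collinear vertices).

Area of P6's cell: 253.1069 (5 vertices)

1. box [0,75]×[0,38]: [(0, 0) (75, 0) (75, 38) (0, 38)]
2. ⊥bis P6·P0 via (11.66,22.25): [(0, 0) (24.0994, 0) (2.8546, 38) (0, 38)]  |A|=512.1257
3. ⊥bis P6·P1 via (21.72,15.885): [(0, 0) (20.1767, 0) (20.7575, 5.9776) (2.8546, 38) (0, 38)]  |A|=500.4015
4. ⊥bis P6·P2 via (13.64,25.29): [(0, 0) (20.1767, 0) (20.7575, 5.9776) (2.8546, 38) (0, 38)]  |A|=500.4015
5. ⊥bis P6·P3 via (33.365,21.15): [(0, 0) (20.1767, 0) (20.7575, 5.9776) (2.8546, 38) (0, 38)]  |A|=500.4015
6. ⊥bis P6·P4 via (32.485,12.24): [(0, 0) (20.1767, 0) (20.7575, 5.9776) (2.8546, 38) (0, 38)]  |A|=500.4015
7. ⊥bis P6·P5 via (14.59,20.145): [(0, 0) (19.0837, 0) (15.7539, 14.9274) (2.8546, 38) (0, 38)]  |A|=474.6904
8. ⊥bis P6·P7 via (7.63,16.83): [(0, 0) (4.2882, 0) (9.4804, 26.1487) (2.8546, 38) (0, 38)]  |A|=253.1069
9. ⊥bis P6·P8 via (25.56,17.405): [(0, 0) (4.2882, 0) (9.4804, 26.1487) (2.8546, 38) (0, 38)]  |A|=253.1069
10. ⊥bis P6·P9 via (17.4,17.84): [(0, 0) (4.2882, 0) (9.4804, 26.1487) (2.8546, 38) (0, 38)]  |A|=253.1069
11. canonical 5-gon: [(0, 0) (4.2882, 0) (9.4804, 26.1487) (2.8546, 38) (0, 38)]
12. shoelace: 253.1069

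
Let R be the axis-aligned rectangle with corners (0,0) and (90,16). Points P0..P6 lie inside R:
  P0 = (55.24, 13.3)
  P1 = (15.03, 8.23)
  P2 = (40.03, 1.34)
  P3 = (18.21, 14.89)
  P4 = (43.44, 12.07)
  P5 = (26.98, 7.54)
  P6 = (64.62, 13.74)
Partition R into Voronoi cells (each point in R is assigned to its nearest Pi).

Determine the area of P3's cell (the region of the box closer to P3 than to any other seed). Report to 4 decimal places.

Area of P3's cell: 63.4077

1. box [0,90]×[0,16]: [(0, 0) (90, 0) (90, 16) (0, 16)]
2. ⊥bis P3·P0 via (36.725,14.095): [(0, 0) (36.1198, 0) (36.8068, 16) (0, 16)]  |A|=583.4127
3. ⊥bis P3·P1 via (16.62,11.56): [(36.2144, 2.2041) (36.8068, 16) (7.3211, 16)]  |A|=203.3906
4. ⊥bis P3·P2 via (29.12,8.115): [(27.9113, 6.1686) (34.0165, 16) (7.3211, 16)]  |A|=131.2259
5. ⊥bis P3·P4 via (30.825,13.48): [(27.9113, 6.1686) (30.468, 10.2857) (31.1067, 16) (7.3211, 16)]  |A|=122.912
6. ⊥bis P3·P5 via (22.595,11.215): [(21.0939, 9.4238) (26.6052, 16) (7.3211, 16)]  |A|=63.4077
7. ⊥bis P3·P6 via (41.415,14.315): [(21.0939, 9.4238) (26.6052, 16) (7.3211, 16)]  |A|=63.4077
8. canonical 3-gon: [(21.0939, 9.4238) (26.6052, 16) (7.3211, 16)]
9. shoelace: 63.4077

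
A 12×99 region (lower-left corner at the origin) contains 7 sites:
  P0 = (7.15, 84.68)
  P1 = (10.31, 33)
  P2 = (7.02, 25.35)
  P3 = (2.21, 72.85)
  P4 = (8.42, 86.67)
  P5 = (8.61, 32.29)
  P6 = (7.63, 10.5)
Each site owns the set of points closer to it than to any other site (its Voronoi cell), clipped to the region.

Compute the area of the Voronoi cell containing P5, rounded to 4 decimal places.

Area of P5's cell: 138.2031

1. box [0,12]×[0,99]: [(0, 0) (12, 0) (12, 99) (0, 99)]
2. ⊥bis P5·P0 via (7.88,58.485): [(0, 58.2654) (0, 0) (12, 0) (12, 58.5998)]  |A|=701.1913
3. ⊥bis P5·P1 via (9.46,32.645): [(0, 55.2957) (0, 0) (12, 0) (12, 26.5633)]  |A|=491.1541
4. ⊥bis P5·P2 via (7.815,28.82): [(11.4006, 27.9985) (0, 55.2957) (0, 30.6105)]  |A|=140.7131
5. ⊥bis P5·P3 via (5.41,52.57): [(11.4006, 27.9985) (1.4025, 51.9376) (0, 51.7164) (0, 30.6105)]  |A|=138.2031
6. ⊥bis P5·P4 via (8.515,59.48): [(11.4006, 27.9985) (1.4025, 51.9376) (0, 51.7164) (0, 30.6105)]  |A|=138.2031
7. ⊥bis P5·P6 via (8.12,21.395): [(11.4006, 27.9985) (1.4025, 51.9376) (0, 51.7164) (0, 30.6105)]  |A|=138.2031
8. canonical 4-gon: [(11.4006, 27.9985) (1.4025, 51.9376) (0, 51.7164) (0, 30.6105)]
9. shoelace: 138.2031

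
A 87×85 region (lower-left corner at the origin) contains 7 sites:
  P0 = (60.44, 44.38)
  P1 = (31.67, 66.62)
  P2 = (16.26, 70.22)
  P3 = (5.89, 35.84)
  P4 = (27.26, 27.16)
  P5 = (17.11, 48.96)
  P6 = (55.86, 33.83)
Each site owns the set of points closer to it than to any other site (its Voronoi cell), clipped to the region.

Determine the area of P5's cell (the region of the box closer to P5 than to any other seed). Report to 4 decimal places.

1. box [0,87]×[0,85]: [(0, 0) (87, 0) (87, 85) (0, 85)]
2. ⊥bis P5·P0 via (38.775,46.67): [(0, 0) (33.842, 0) (42.8265, 85) (0, 85)]  |A|=3258.4095
3. ⊥bis P5·P1 via (24.39,57.79): [(0, 77.8986) (0, 0) (33.842, 0) (38.7031, 45.9894)]  |A|=2285.6439
4. ⊥bis P5·P2 via (16.685,59.59): [(21.9514, 59.8006) (0, 58.9229) (0, 0) (33.842, 0) (38.7031, 45.9894)]  |A|=2077.3724
5. ⊥bis P5·P3 via (11.5,42.4): [(21.9514, 59.8006) (0, 58.9229) (0, 52.2346) (36.1, 21.3625) (38.7031, 45.9894)]  |A|=773.0635
6. ⊥bis P5·P4 via (22.185,38.06): [(21.9514, 59.8006) (0, 58.9229) (0, 52.2346) (18.5526, 36.3688) (38.6765, 45.7384) (38.7031, 45.9894)]  |A|=539.8646
7. ⊥bis P5·P6 via (36.485,41.395): [(38.3822, 46.254) (21.9514, 59.8006) (0, 58.9229) (0, 52.2346) (18.5526, 36.3688) (38.0708, 45.4564)]  |A|=539.6231
8. canonical 6-gon: [(38.3822, 46.254) (21.9514, 59.8006) (0, 58.9229) (0, 52.2346) (18.5526, 36.3688) (38.0708, 45.4564)]
9. shoelace: 539.6231

Area of P5's cell: 539.6231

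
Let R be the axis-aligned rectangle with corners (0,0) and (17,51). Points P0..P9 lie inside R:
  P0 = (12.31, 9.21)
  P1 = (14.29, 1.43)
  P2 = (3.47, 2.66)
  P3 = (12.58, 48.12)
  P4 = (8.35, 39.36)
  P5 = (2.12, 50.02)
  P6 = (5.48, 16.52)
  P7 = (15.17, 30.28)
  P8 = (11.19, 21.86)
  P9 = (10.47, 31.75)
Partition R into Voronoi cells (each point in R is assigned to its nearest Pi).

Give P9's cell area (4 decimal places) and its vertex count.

Area of P9's cell: 107.4368 (5 vertices)

1. box [0,17]×[0,51]: [(0, 0) (17, 0) (17, 51) (0, 51)]
2. ⊥bis P9·P0 via (11.39,20.48): [(0, 19.5502) (17, 20.938) (17, 51) (0, 51)]  |A|=522.8506
3. ⊥bis P9·P1 via (12.38,16.59): [(0, 19.5502) (17, 20.938) (17, 51) (0, 51)]  |A|=522.8506
4. ⊥bis P9·P2 via (6.97,17.205): [(0, 19.5502) (17, 20.938) (17, 51) (0, 51)]  |A|=522.8506
5. ⊥bis P9·P3 via (11.525,39.935): [(0, 41.4205) (0, 19.5502) (17, 20.938) (17, 39.2293)]  |A|=341.374
6. ⊥bis P9·P4 via (9.41,35.555): [(0, 32.9336) (0, 19.5502) (17, 20.938) (17, 37.6694)]  |A|=255.976
7. ⊥bis P9·P5 via (6.295,40.885): [(0, 32.9336) (0, 19.5502) (17, 20.938) (17, 37.6694)]  |A|=255.976
8. ⊥bis P9·P6 via (7.975,24.135): [(0, 32.9336) (0, 26.748) (17, 21.178) (17, 37.6694)]  |A|=192.7546
9. ⊥bis P9·P7 via (12.82,31.015): [(14.701, 37.029) (0, 32.9336) (0, 26.748) (10.4178, 23.3346)]  |A|=124.1097
10. ⊥bis P9·P8 via (10.83,26.805): [(11.5189, 26.8552) (14.701, 37.029) (0, 32.9336) (0, 26.748) (1.8264, 26.1495)]  |A|=107.4368
11. canonical 5-gon: [(11.5189, 26.8552) (14.701, 37.029) (0, 32.9336) (0, 26.748) (1.8264, 26.1495)]
12. shoelace: 107.4368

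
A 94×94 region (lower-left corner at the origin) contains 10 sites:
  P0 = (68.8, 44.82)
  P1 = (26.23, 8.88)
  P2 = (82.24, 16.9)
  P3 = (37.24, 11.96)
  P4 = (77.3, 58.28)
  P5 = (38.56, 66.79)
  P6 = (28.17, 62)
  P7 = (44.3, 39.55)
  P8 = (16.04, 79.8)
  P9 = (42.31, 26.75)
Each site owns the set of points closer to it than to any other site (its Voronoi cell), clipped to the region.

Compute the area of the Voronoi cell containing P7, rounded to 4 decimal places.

Area of P7's cell: 585.3154

1. box [0,94]×[0,94]: [(0, 0) (94, 0) (94, 94) (0, 94)]
2. ⊥bis P7·P0 via (56.55,42.185): [(0, 0) (65.6241, 0) (45.4045, 94) (0, 94)]  |A|=5218.3427
3. ⊥bis P7·P1 via (35.265,24.215): [(0, 44.9923) (64.0653, 7.2466) (45.4045, 94) (0, 94)]  |A|=3539.3462
4. ⊥bis P7·P2 via (63.27,28.225): [(0, 44.9923) (54.2118, 13.052) (60.5374, 23.6477) (45.4045, 94) (0, 94)]  |A|=3468.782
5. ⊥bis P7·P3 via (40.77,25.755): [(0, 44.9923) (26.4177, 29.4276) (59.0091, 21.0878) (60.5374, 23.6477) (45.4045, 94) (0, 94)]  |A|=3317.829
6. ⊥bis P7·P4 via (60.8,48.915): [(0, 44.9923) (26.4177, 29.4276) (59.0091, 21.0878) (60.5374, 23.6477) (51.6253, 65.0797) (35.2108, 94) (0, 94)]  |A|=3170.4275
7. ⊥bis P7·P5 via (41.43,53.17): [(0.6906, 44.5854) (26.4177, 29.4276) (59.0091, 21.0878) (60.5374, 23.6477) (53.6339, 55.7416)]  |A|=1120.4162
8. ⊥bis P7·P6 via (36.235,50.775): [(38.7958, 52.6149) (15.4869, 35.8678) (26.4177, 29.4276) (59.0091, 21.0878) (60.5374, 23.6477) (53.6339, 55.7416)]  |A|=894.9186
9. ⊥bis P7·P8 via (30.17,59.675): [(38.7958, 52.6149) (15.4869, 35.8678) (26.4177, 29.4276) (59.0091, 21.0878) (60.5374, 23.6477) (53.6339, 55.7416)]  |A|=894.9186
10. ⊥bis P7·P9 via (43.305,33.15): [(38.7958, 52.6149) (17.3257, 37.189) (59.0189, 30.707) (53.6339, 55.7416)]  |A|=585.3154
11. canonical 4-gon: [(38.7958, 52.6149) (17.3257, 37.189) (59.0189, 30.707) (53.6339, 55.7416)]
12. shoelace: 585.3154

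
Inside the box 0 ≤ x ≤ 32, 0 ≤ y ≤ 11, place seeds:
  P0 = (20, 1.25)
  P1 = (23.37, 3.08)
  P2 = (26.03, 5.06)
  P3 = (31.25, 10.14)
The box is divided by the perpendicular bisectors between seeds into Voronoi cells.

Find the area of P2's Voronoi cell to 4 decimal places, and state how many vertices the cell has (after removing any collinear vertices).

1. box [0,32]×[0,11]: [(0, 0) (32, 0) (32, 11) (0, 11)]
2. ⊥bis P2·P0 via (23.015,3.155): [(25.0085, 0) (32, 0) (32, 11) (18.0582, 11)]  |A|=115.1333
3. ⊥bis P2·P1 via (24.7,4.07): [(27.7295, 0) (32, 0) (32, 11) (19.5416, 11)]  |A|=92.0088
4. ⊥bis P2·P3 via (28.64,7.6): [(27.7295, 0) (32, 0) (32, 4.1474) (25.3312, 11) (19.5416, 11)]  |A|=69.1595
5. canonical 5-gon: [(27.7295, 0) (32, 0) (32, 4.1474) (25.3312, 11) (19.5416, 11)]
6. shoelace: 69.1595

Area of P2's cell: 69.1595 (5 vertices)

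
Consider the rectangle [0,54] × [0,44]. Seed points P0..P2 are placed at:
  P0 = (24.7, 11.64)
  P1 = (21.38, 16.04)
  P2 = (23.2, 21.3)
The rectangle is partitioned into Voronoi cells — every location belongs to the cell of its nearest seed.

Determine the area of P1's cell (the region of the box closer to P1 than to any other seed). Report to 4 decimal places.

1. box [0,54]×[0,44]: [(0, 0) (54, 0) (54, 44) (0, 44)]
2. ⊥bis P1·P0 via (23.04,13.84): [(0, 0) (4.6978, 0) (54, 37.2007) (54, 44) (0, 44)]  |A|=1458.9617
3. ⊥bis P1·P2 via (22.29,18.67): [(0, 26.3825) (0, 0) (4.6978, 0) (27.1929, 16.9736)]  |A|=398.578
4. canonical 4-gon: [(0, 26.3825) (0, 0) (4.6978, 0) (27.1929, 16.9736)]
5. shoelace: 398.578

Area of P1's cell: 398.5780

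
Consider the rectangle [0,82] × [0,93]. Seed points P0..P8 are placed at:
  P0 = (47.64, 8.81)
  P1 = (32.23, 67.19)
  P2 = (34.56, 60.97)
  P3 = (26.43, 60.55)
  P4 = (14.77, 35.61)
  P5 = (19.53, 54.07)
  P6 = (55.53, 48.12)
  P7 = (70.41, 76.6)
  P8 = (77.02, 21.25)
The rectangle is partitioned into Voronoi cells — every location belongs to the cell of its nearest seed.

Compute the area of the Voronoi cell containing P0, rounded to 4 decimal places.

1. box [0,82]×[0,93]: [(0, 0) (82, 0) (82, 93) (0, 93)]
2. ⊥bis P0·P1 via (39.935,38): [(0, 27.4587) (0, 0) (82, 0) (82, 49.1035)]  |A|=3139.0516
3. ⊥bis P0·P2 via (41.1,34.89): [(0, 24.5835) (0, 0) (82, 0) (82, 45.1464)]  |A|=2858.9237
4. ⊥bis P0·P3 via (37.035,34.68): [(31.95, 32.5955) (0, 19.4981) (0, 0) (82, 0) (82, 45.1464)]  |A|=2777.6845
5. ⊥bis P0·P4 via (31.205,22.21): [(41.6574, 35.0298) (13.0965, 0) (82, 0) (82, 45.1464)]  |A|=2117.4991
6. ⊥bis P0·P5 via (33.585,31.44): [(41.6574, 35.0298) (13.0965, 0) (82, 0) (82, 45.1464)]  |A|=2117.4991
7. ⊥bis P0·P6 via (51.585,28.465): [(38.4538, 31.1006) (13.0965, 0) (82, 0) (82, 22.3603)]  |A|=1558.3245
8. ⊥bis P0·P7 via (59.025,42.705): [(38.4538, 31.1006) (13.0965, 0) (82, 0) (82, 22.3603)]  |A|=1558.3245
9. ⊥bis P0·P8 via (62.33,15.03): [(57.111, 27.3559) (38.4538, 31.1006) (13.0965, 0) (68.694, 0)]  |A|=1098.0625
10. canonical 4-gon: [(57.111, 27.3559) (38.4538, 31.1006) (13.0965, 0) (68.694, 0)]
11. shoelace: 1098.0625

Area of P0's cell: 1098.0625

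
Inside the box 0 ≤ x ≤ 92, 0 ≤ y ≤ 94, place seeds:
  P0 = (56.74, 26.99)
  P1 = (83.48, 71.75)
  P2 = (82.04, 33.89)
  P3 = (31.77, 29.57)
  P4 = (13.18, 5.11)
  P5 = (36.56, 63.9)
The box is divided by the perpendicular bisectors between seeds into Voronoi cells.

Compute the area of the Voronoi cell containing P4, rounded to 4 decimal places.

1. box [0,92]×[0,94]: [(0, 0) (92, 0) (92, 94) (0, 94)]
2. ⊥bis P4·P0 via (34.96,16.05): [(0, 85.6504) (0, 0) (43.0218, 0)]  |A|=1842.42
3. ⊥bis P4·P1 via (48.33,38.43): [(0, 85.6504) (0, 0) (43.0218, 0)]  |A|=1842.42
4. ⊥bis P4·P2 via (47.61,19.5): [(0, 85.6504) (0, 0) (43.0218, 0)]  |A|=1842.42
5. ⊥bis P4·P3 via (22.475,17.34): [(41.6211, 2.7886) (0, 34.4214) (0, 0) (43.0218, 0)]  |A|=776.3141
6. ⊥bis P4·P5 via (24.87,34.505): [(41.6211, 2.7886) (0, 34.4214) (0, 0) (43.0218, 0)]  |A|=776.3141
7. canonical 4-gon: [(41.6211, 2.7886) (0, 34.4214) (0, 0) (43.0218, 0)]
8. shoelace: 776.3141

Area of P4's cell: 776.3141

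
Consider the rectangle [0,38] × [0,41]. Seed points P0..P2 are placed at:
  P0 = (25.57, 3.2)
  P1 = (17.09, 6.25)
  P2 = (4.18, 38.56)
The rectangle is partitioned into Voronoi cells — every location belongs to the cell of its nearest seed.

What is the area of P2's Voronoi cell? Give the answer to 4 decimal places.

Area of P2's cell: 573.9027

1. box [0,38]×[0,41]: [(0, 0) (38, 0) (38, 41) (0, 41)]
2. ⊥bis P2·P0 via (14.875,20.88): [(0, 11.8818) (38, 34.8688) (38, 41) (0, 41)]  |A|=669.7387
3. ⊥bis P2·P1 via (10.635,22.405): [(0, 18.1556) (30.5512, 30.3628) (38, 34.8688) (38, 41) (0, 41)]  |A|=573.9027
4. canonical 5-gon: [(0, 18.1556) (30.5512, 30.3628) (38, 34.8688) (38, 41) (0, 41)]
5. shoelace: 573.9027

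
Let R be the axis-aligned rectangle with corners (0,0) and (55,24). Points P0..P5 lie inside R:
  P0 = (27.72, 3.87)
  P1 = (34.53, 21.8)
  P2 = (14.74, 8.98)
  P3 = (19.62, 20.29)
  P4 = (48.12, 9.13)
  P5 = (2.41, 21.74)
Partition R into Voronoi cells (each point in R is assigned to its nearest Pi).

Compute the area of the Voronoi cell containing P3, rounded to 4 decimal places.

1. box [0,55]×[0,24]: [(0, 0) (55, 0) (55, 24) (0, 24)]
2. ⊥bis P3·P0 via (23.67,12.08): [(0, 0.4036) (47.8338, 24) (0, 24)]  |A|=564.3529
3. ⊥bis P3·P1 via (27.075,21.045): [(0, 0.4036) (27.7777, 14.1063) (26.7757, 24) (0, 24)]  |A|=460.1825
4. ⊥bis P3·P2 via (17.18,14.635): [(0, 22.0478) (23.4048, 11.9492) (27.7777, 14.1063) (26.7757, 24) (0, 24)]  |A|=206.8938
5. ⊥bis P3·P4 via (33.87,14.71): [(0, 22.0478) (23.4048, 11.9492) (27.7777, 14.1063) (26.7757, 24) (0, 24)]  |A|=206.8938
6. ⊥bis P3·P5 via (11.015,21.015): [(10.7126, 17.4255) (23.4048, 11.9492) (27.7777, 14.1063) (26.7757, 24) (11.2665, 24)]  |A|=159.4015
7. canonical 5-gon: [(10.7126, 17.4255) (23.4048, 11.9492) (27.7777, 14.1063) (26.7757, 24) (11.2665, 24)]
8. shoelace: 159.4015

Area of P3's cell: 159.4015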